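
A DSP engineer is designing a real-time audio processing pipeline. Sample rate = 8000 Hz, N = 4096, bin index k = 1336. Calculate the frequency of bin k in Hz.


Frequency of DFT bin k:
f_k = k * fs / N
    = 1336 * 8000 / 4096
    = 10688000 / 4096
    = 2609.375 Hz

2609.375 Hz


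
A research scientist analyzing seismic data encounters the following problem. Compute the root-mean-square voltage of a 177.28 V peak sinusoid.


RMS voltage for a sinusoidal waveform:
V_rms = V_peak / sqrt(2)
      = 177.28 / 1.414214
      = 125.356 V

125.356 V


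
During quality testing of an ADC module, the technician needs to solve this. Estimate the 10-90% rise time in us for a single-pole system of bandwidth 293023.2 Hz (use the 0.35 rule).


Rise time from bandwidth relationship:
tr = 0.35 / BW
   = 0.35 / 293023.2
   = 1.194444672e-06 s
   = 1.1944 us

1.1944 us


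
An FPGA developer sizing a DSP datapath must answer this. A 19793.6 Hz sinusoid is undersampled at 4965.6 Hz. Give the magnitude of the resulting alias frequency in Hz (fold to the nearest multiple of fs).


Compute the nearest integer multiple of fs to the signal:
n = round(19793.6 / 4965.6) = 4
f_alias = |19793.6 - 4 * 4965.6|
        = |19793.6 - 19862.4|
        = 68.8 Hz

68.8


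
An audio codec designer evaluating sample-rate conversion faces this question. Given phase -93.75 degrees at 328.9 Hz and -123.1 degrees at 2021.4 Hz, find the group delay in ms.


Group delay from phase difference:
tau = -d(phi)/d(omega)
d(phi) = -29.35 deg = -0.512254 rad
d(omega) = 2*pi*(2021.4 - 328.9) = 10634.2911 rad/s
tau = -(-0.512254) / 10634.2911
    = 0.0482 ms

0.0482 ms


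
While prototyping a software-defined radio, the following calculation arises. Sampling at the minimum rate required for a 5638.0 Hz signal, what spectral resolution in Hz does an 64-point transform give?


Step 1 — Nyquist sampling rate:
fs = 2 * fmax = 2 * 5638.0 = 11276.0 Hz

Step 2 — DFT bin spacing:
df = fs / N = 11276.0 / 64 = 176.1875 Hz

176.1875 Hz


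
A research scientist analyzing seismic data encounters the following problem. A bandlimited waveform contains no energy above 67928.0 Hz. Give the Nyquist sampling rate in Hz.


The Nyquist rate is twice the maximum frequency component.
fs_min = 2 * fmax
      = 2 * 67928.0
      = 135856.0 Hz

135856.0


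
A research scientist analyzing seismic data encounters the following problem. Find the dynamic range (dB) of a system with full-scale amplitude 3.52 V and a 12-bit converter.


Dynamic range from full-scale to LSB:
V_min = V_max / 2^bits = 3.52 / 2^12
DR = 20 * log10(V_max / V_min)
   = 20 * log10(2^12)
   = 20 * 12 * log10(2)
   = 72.25 dB

72.25 dB


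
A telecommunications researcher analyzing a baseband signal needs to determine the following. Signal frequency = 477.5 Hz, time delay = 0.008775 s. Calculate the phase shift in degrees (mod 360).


Phase shift from frequency and time delay:
phi = 360 * f * t_delay
    = 360 * 477.5 * 0.008775
    = 1508.42 degrees
    mod 360 = 68.42 degrees

68.42 degrees


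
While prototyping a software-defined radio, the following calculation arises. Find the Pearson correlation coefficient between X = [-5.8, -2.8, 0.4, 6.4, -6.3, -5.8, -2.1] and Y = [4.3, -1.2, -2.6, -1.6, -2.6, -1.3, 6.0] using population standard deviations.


Pearson correlation coefficient (population):
r = cov(X,Y) / (std(X) * std(Y))
Mean X = -2.2857, Mean Y = 0.1429
Cov(X,Y) = -2.750612
Std(X) = 4.204905, Std(Y) = 3.24163
r = -0.2018

-0.2018


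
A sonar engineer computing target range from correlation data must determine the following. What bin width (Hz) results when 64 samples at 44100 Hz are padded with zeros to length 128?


Frequency resolution after zero-padding:
N_padded = 64 * 2 = 128
df = fs / N_padded
   = 44100 / 128
   = 344.5312 Hz

344.5312 Hz


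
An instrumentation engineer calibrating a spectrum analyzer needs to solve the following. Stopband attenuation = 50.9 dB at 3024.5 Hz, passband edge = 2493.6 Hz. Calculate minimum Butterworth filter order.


Butterworth filter order formula:
n = log10(10^(A/10) - 1) / (2 * log10(f_stop/f_pass))
10^(50.9/10) - 1 = 123025.8771
f_stop/f_pass = 3024.5 / 2493.6 = 1.2129
n = 30.3602 -> ceil = 31

31


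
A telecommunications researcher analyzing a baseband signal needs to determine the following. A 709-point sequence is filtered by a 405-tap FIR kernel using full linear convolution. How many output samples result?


Linear convolution output length:
L = N + M - 1
  = 709 + 405 - 1
  = 1113 samples

1113


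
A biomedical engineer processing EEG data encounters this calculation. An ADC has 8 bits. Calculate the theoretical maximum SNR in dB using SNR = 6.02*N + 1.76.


Theoretical SNR for a full-scale sinusoid:
SNR = 6.02 * N + 1.76
    = 6.02 * 8 + 1.76
    = 48.16 + 1.76
    = 49.92 dB

49.92 dB


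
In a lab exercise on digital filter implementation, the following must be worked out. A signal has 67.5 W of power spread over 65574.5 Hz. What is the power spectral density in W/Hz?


Power spectral density:
PSD = P / BW
    = 67.5 / 65574.5
    = 0.00102936 W/Hz

0.00102936 W/Hz


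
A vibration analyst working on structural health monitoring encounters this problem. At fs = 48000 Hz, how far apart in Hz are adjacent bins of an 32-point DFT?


DFT frequency resolution:
df = fs / N
   = 48000 / 32
   = 1500.0 Hz

1500.0 Hz


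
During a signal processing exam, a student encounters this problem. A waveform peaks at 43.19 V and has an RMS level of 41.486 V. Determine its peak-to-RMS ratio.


Crest factor is the ratio of peak to RMS:
CF = V_peak / V_rms
   = 43.19 / 41.486
   = 1.0411

1.0411


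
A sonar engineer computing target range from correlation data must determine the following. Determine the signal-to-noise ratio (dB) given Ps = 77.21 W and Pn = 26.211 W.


SNR in decibels:
SNR = 10 * log10(Ps / Pn)
    = 10 * log10(77.21 / 26.211)
    = 10 * log10(2.9457)
    = 10 * 0.4692
    = 4.69 dB

4.69 dB


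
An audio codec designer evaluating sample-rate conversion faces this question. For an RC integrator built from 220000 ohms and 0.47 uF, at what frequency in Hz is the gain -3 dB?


Cutoff frequency of a first-order RC filter:
fc = 1 / (2 * pi * R * C)
C = 0.47 uF = 4.7e-07 F
fc = 1 / (2 * pi * 220000 * 4.7e-07)
   = 1 / 0.64968136076237
   = 1.539216 Hz

1.539216 Hz


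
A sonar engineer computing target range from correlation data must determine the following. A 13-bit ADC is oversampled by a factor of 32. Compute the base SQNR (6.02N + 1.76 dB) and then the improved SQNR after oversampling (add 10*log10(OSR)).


Step 1 — baseline SQNR at Nyquist:
SQNR_base = 6.02*N + 1.76
          = 6.02*13 + 1.76
          = 80.02 dB

Step 2 — oversampling processing gain:
G = 10*log10(OSR) = 10*log10(32) = 15.05 dB

Step 3 — total:
SQNR_total = 80.02 + 15.05 = 95.07 dB

Base SQNR = 80.02 dB; oversampled SQNR = 95.07 dB


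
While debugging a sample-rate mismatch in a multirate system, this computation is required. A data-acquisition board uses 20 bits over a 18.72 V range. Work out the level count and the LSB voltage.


Step 1 — number of quantization levels:
L = 2^N = 2^20 = 1048576

Step 2 — LSB step size:
delta = Vfs / L
      = 18.72 / 1048576
      = 1.785e-05 V

Levels = 1048576; step size = 1.785e-05 V


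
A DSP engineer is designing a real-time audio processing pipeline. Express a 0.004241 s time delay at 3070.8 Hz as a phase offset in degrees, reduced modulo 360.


Phase shift from frequency and time delay:
phi = 360 * f * t_delay
    = 360 * 3070.8 * 0.004241
    = 4688.37 degrees
    mod 360 = 8.37 degrees

8.37 degrees


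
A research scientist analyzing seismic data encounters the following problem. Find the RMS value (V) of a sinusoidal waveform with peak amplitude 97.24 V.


RMS voltage for a sinusoidal waveform:
V_rms = V_peak / sqrt(2)
      = 97.24 / 1.414214
      = 68.759 V

68.759 V


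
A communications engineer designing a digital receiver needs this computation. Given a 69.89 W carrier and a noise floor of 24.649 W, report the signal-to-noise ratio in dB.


SNR in decibels:
SNR = 10 * log10(Ps / Pn)
    = 10 * log10(69.89 / 24.649)
    = 10 * log10(2.8354)
    = 10 * 0.4526
    = 4.53 dB

4.53 dB


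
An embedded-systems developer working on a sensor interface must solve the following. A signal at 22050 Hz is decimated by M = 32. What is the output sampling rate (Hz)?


Decimation reduces the sample rate:
fs_out = fs_in / M
       = 22050 / 32
       = 689.0625 Hz

689.0625 Hz


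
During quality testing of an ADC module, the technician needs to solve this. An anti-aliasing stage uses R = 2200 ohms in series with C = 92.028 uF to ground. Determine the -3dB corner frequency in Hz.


Cutoff frequency of a first-order RC filter:
fc = 1 / (2 * pi * R * C)
C = 92.028 uF = 9.2028e-05 F
fc = 1 / (2 * pi * 2200 * 9.2028e-05)
   = 1 / 1.2721037503881
   = 0.786099 Hz

0.786099 Hz


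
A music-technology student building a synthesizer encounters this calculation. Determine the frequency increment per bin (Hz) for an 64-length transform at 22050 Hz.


DFT frequency resolution:
df = fs / N
   = 22050 / 64
   = 344.5312 Hz

344.5312 Hz


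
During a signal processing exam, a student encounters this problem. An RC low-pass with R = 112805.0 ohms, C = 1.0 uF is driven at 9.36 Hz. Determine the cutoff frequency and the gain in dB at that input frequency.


Step 1 — cutoff frequency:
fc = 1 / (2*pi*R*C)
C = 1.0 uF = 1e-06 F
fc = 1 / (2*pi*112805.0*1e-06)
   = 1.41089 Hz

Step 2 — magnitude at f = 9.36 Hz:
|H(f)| = 1 / sqrt(1 + (f/fc)^2)
f/fc = 9.36 / 1.41089 = 6.63411
|H| = 1 / sqrt(1 + 44.011415) = 0.1490523
|H|_dB = 20*log10(0.1490523) = -16.53 dB

fc = 1.41089 Hz; |H(9.36 Hz)| = -16.53 dB


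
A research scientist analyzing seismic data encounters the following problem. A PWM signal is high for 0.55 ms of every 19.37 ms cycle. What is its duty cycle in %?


Duty cycle as a percentage:
DC = (t_on / T) * 100
   = (0.55 / 19.37) * 100
   = 0.028394 * 100
   = 2.84 %

2.84 %


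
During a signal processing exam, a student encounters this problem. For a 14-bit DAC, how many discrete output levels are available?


Number of quantization levels = 2^N
= 2^14
= 16384

16384


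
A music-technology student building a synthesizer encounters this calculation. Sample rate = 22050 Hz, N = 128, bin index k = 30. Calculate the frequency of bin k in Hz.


Frequency of DFT bin k:
f_k = k * fs / N
    = 30 * 22050 / 128
    = 661500 / 128
    = 5167.969 Hz

5167.969 Hz


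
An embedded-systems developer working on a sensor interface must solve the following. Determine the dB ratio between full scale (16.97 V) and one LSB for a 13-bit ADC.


Dynamic range from full-scale to LSB:
V_min = V_max / 2^bits = 16.97 / 2^13
DR = 20 * log10(V_max / V_min)
   = 20 * log10(2^13)
   = 20 * 13 * log10(2)
   = 78.27 dB

78.27 dB


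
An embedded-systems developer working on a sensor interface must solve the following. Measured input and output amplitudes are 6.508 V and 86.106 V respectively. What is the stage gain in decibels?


Voltage gain in dB:
G = 20 * log10(Vout / Vin)
  = 20 * log10(86.106 / 6.508)
  = 20 * log10(13.230793)
  = 20 * 1.121586
  = 22.43 dB

22.43 dB


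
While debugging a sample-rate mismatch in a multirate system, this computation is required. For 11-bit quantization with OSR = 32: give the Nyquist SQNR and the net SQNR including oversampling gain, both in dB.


Step 1 — baseline SQNR at Nyquist:
SQNR_base = 6.02*N + 1.76
          = 6.02*11 + 1.76
          = 67.98 dB

Step 2 — oversampling processing gain:
G = 10*log10(OSR) = 10*log10(32) = 15.05 dB

Step 3 — total:
SQNR_total = 67.98 + 15.05 = 83.03 dB

Base SQNR = 67.98 dB; oversampled SQNR = 83.03 dB


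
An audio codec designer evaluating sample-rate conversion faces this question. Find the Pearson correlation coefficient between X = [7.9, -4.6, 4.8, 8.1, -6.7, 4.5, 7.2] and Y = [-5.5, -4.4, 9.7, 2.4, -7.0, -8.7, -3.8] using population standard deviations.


Pearson correlation coefficient (population):
r = cov(X,Y) / (std(X) * std(Y))
Mean X = 3.0286, Mean Y = -2.4714
Cov(X,Y) = 10.796327
Std(X) = 5.669395, Std(Y) = 5.926144
r = 0.3213

0.3213


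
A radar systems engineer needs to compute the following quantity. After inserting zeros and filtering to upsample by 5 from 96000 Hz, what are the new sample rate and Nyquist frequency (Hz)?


Step 1 — output sample rate after interpolation by L:
fs_out = L * fs_in = 5 * 96000 = 480000 Hz

Step 2 — Nyquist frequency of the output stream:
f_Nyq = fs_out / 2 = 480000 / 2 = 240000.0 Hz

fs_out = 480000 Hz; f_Nyquist = 240000.0 Hz


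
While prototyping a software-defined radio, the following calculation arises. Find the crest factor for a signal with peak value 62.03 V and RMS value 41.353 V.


Crest factor is the ratio of peak to RMS:
CF = V_peak / V_rms
   = 62.03 / 41.353
   = 1.5

1.5


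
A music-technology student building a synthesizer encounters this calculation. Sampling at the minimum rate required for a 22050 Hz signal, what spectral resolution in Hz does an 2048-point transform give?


Step 1 — Nyquist sampling rate:
fs = 2 * fmax = 2 * 22050 = 44100 Hz

Step 2 — DFT bin spacing:
df = fs / N = 44100 / 2048 = 21.5332 Hz

21.5332 Hz


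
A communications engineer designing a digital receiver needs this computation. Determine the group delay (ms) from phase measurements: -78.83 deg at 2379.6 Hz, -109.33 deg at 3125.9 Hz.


Group delay from phase difference:
tau = -d(phi)/d(omega)
d(phi) = -30.5 deg = -0.532325 rad
d(omega) = 2*pi*(3125.9 - 2379.6) = 4689.1412 rad/s
tau = -(-0.532325) / 4689.1412
    = 0.1135 ms

0.1135 ms


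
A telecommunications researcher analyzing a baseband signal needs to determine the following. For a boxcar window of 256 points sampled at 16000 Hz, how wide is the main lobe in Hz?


Main lobe width for a rectangular window:
Width = 2 * fs / N
      = 2 * 16000 / 256
      = 32000 / 256
      = 125.0 Hz

125.0 Hz


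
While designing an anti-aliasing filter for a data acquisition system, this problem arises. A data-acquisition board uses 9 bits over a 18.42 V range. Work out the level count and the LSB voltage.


Step 1 — number of quantization levels:
L = 2^N = 2^9 = 512

Step 2 — LSB step size:
delta = Vfs / L
      = 18.42 / 512
      = 0.03597656 V

Levels = 512; step size = 0.03597656 V


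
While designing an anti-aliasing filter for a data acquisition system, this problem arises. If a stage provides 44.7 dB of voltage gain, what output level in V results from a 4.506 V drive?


Output voltage from dB gain:
V_out = V_in * 10^(gain_dB / 20)
      = 4.506 * 10^(44.7 / 20)
      = 4.506 * 171.790839
      = 774.0895 V

774.0895 V


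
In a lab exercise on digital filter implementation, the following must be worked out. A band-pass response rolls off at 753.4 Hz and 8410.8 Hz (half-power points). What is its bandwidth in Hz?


Bandwidth is the difference of -3dB frequencies:
BW = f_high - f_low
   = 8410.8 - 753.4
   = 7657.4 Hz

7657.4 Hz


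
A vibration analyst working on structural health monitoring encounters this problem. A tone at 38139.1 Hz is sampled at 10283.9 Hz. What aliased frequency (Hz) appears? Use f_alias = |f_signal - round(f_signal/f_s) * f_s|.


Compute the nearest integer multiple of fs to the signal:
n = round(38139.1 / 10283.9) = 4
f_alias = |38139.1 - 4 * 10283.9|
        = |38139.1 - 41135.6|
        = 2996.5 Hz

2996.5


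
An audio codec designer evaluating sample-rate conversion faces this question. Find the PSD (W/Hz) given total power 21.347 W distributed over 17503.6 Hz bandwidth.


Power spectral density:
PSD = P / BW
    = 21.347 / 17503.6
    = 0.00121958 W/Hz

0.00121958 W/Hz


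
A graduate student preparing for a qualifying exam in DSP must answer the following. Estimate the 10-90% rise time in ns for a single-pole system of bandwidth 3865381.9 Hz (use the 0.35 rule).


Rise time from bandwidth relationship:
tr = 0.35 / BW
   = 0.35 / 3865381.9
   = 9.054732729e-08 s
   = 90.5473 ns

90.5473 ns


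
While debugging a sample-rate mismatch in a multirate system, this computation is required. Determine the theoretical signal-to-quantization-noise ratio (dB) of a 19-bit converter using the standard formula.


Theoretical SNR for a full-scale sinusoid:
SNR = 6.02 * N + 1.76
    = 6.02 * 19 + 1.76
    = 114.38 + 1.76
    = 116.14 dB

116.14 dB


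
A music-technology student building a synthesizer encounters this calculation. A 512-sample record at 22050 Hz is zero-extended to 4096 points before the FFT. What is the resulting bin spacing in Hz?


Frequency resolution after zero-padding:
N_padded = 512 * 8 = 4096
df = fs / N_padded
   = 22050 / 4096
   = 5.3833 Hz

5.3833 Hz


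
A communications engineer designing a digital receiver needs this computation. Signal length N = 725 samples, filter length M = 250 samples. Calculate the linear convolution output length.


Linear convolution output length:
L = N + M - 1
  = 725 + 250 - 1
  = 974 samples

974


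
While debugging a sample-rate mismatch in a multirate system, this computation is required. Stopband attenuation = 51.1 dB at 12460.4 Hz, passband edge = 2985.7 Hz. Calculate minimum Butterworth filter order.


Butterworth filter order formula:
n = log10(10^(A/10) - 1) / (2 * log10(f_stop/f_pass))
10^(51.1/10) - 1 = 128823.9552
f_stop/f_pass = 12460.4 / 2985.7 = 4.1734
n = 4.1177 -> ceil = 5

5


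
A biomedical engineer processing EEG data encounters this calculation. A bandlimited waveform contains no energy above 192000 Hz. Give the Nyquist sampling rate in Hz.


The Nyquist rate is twice the maximum frequency component.
fs_min = 2 * fmax
      = 2 * 192000
      = 384000 Hz

384000


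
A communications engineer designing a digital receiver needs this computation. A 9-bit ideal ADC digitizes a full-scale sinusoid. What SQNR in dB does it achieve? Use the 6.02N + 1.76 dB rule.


Theoretical SNR for a full-scale sinusoid:
SNR = 6.02 * N + 1.76
    = 6.02 * 9 + 1.76
    = 54.18 + 1.76
    = 55.94 dB

55.94 dB


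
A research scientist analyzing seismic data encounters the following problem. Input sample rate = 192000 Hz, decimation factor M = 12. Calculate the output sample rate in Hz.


Decimation reduces the sample rate:
fs_out = fs_in / M
       = 192000 / 12
       = 16000.0 Hz

16000.0 Hz


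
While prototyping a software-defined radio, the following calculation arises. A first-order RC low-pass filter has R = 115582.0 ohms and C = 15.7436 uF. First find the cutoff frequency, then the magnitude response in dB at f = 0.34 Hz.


Step 1 — cutoff frequency:
fc = 1 / (2*pi*R*C)
C = 15.7436 uF = 1.57436e-05 F
fc = 1 / (2*pi*115582.0*1.57436e-05)
   = 0.0874633 Hz

Step 2 — magnitude at f = 0.34 Hz:
|H(f)| = 1 / sqrt(1 + (f/fc)^2)
f/fc = 0.34 / 0.0874633 = 3.887345
|H| = 1 / sqrt(1 + 15.111451) = 0.2491338
|H|_dB = 20*log10(0.2491338) = -12.07 dB

fc = 0.0874633 Hz; |H(0.34 Hz)| = -12.07 dB


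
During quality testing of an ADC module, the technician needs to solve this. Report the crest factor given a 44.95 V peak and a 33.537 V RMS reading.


Crest factor is the ratio of peak to RMS:
CF = V_peak / V_rms
   = 44.95 / 33.537
   = 1.3403

1.3403


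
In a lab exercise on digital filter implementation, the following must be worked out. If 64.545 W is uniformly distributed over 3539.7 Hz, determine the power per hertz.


Power spectral density:
PSD = P / BW
    = 64.545 / 3539.7
    = 0.0182346 W/Hz

0.0182346 W/Hz


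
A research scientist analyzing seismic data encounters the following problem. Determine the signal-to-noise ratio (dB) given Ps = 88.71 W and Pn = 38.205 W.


SNR in decibels:
SNR = 10 * log10(Ps / Pn)
    = 10 * log10(88.71 / 38.205)
    = 10 * log10(2.3219)
    = 10 * 0.3659
    = 3.66 dB

3.66 dB


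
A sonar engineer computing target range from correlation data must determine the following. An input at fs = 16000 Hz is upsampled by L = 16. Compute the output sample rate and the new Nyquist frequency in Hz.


Step 1 — output sample rate after interpolation by L:
fs_out = L * fs_in = 16 * 16000 = 256000 Hz

Step 2 — Nyquist frequency of the output stream:
f_Nyq = fs_out / 2 = 256000 / 2 = 128000.0 Hz

fs_out = 256000 Hz; f_Nyquist = 128000.0 Hz


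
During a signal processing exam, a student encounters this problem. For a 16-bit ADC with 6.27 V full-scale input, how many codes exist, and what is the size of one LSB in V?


Step 1 — number of quantization levels:
L = 2^N = 2^16 = 65536

Step 2 — LSB step size:
delta = Vfs / L
      = 6.27 / 65536
      = 9.567e-05 V

Levels = 65536; step size = 9.567e-05 V


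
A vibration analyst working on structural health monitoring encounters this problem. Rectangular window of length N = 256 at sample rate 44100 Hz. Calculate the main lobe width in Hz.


Main lobe width for a rectangular window:
Width = 2 * fs / N
      = 2 * 44100 / 256
      = 88200 / 256
      = 344.531 Hz

344.531 Hz


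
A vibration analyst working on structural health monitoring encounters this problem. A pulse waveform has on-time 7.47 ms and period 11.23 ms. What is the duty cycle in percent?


Duty cycle as a percentage:
DC = (t_on / T) * 100
   = (7.47 / 11.23) * 100
   = 0.665183 * 100
   = 66.52 %

66.52 %


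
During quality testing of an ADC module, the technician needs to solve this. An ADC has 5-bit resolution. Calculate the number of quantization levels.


Number of quantization levels = 2^N
= 2^5
= 32

32


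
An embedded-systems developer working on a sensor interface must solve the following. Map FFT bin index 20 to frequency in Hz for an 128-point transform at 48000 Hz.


Frequency of DFT bin k:
f_k = k * fs / N
    = 20 * 48000 / 128
    = 960000 / 128
    = 7500.0 Hz

7500.0 Hz


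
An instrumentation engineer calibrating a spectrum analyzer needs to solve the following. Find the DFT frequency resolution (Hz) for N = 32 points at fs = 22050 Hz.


DFT frequency resolution:
df = fs / N
   = 22050 / 32
   = 689.0625 Hz

689.0625 Hz


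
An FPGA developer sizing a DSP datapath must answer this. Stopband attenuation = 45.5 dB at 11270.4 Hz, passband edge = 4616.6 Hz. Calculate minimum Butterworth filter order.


Butterworth filter order formula:
n = log10(10^(A/10) - 1) / (2 * log10(f_stop/f_pass))
10^(45.5/10) - 1 = 35480.3389
f_stop/f_pass = 11270.4 / 4616.6 = 2.4413
n = 5.8692 -> ceil = 6

6


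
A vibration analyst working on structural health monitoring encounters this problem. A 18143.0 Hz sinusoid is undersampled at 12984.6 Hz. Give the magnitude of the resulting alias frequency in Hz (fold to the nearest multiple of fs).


Compute the nearest integer multiple of fs to the signal:
n = round(18143.0 / 12984.6) = 1
f_alias = |18143.0 - 1 * 12984.6|
        = |18143.0 - 12984.6|
        = 5158.4 Hz

5158.4


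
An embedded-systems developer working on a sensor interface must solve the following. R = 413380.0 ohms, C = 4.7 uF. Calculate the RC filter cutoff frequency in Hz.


Cutoff frequency of a first-order RC filter:
fc = 1 / (2 * pi * R * C)
C = 4.7 uF = 4.7e-06 F
fc = 1 / (2 * pi * 413380.0 * 4.7e-06)
   = 1 / 12.207512768725
   = 0.081917 Hz

0.081917 Hz


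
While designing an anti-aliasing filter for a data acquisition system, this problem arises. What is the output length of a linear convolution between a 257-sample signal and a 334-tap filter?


Linear convolution output length:
L = N + M - 1
  = 257 + 334 - 1
  = 590 samples

590


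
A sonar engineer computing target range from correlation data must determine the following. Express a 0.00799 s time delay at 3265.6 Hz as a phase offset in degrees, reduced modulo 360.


Phase shift from frequency and time delay:
phi = 360 * f * t_delay
    = 360 * 3265.6 * 0.00799
    = 9393.17 degrees
    mod 360 = 33.17 degrees

33.17 degrees


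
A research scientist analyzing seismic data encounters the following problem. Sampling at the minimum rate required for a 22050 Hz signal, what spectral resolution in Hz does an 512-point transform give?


Step 1 — Nyquist sampling rate:
fs = 2 * fmax = 2 * 22050 = 44100 Hz

Step 2 — DFT bin spacing:
df = fs / N = 44100 / 512 = 86.1328 Hz

86.1328 Hz


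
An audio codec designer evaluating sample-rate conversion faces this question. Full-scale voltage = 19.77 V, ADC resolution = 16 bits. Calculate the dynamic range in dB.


Dynamic range from full-scale to LSB:
V_min = V_max / 2^bits = 19.77 / 2^16
DR = 20 * log10(V_max / V_min)
   = 20 * log10(2^16)
   = 20 * 16 * log10(2)
   = 96.33 dB

96.33 dB


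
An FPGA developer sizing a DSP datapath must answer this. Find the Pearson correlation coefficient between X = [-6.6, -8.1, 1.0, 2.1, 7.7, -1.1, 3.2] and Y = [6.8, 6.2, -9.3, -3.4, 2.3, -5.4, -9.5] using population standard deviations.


Pearson correlation coefficient (population):
r = cov(X,Y) / (std(X) * std(Y))
Mean X = -0.2571, Mean Y = -1.7571
Cov(X,Y) = -17.350408
Std(X) = 5.138887, Std(Y) = 6.389916
r = -0.5284

-0.5284


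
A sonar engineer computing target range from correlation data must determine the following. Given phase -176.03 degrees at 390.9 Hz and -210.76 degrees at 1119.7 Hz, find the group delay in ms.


Group delay from phase difference:
tau = -d(phi)/d(omega)
d(phi) = -34.73 deg = -0.606153 rad
d(omega) = 2*pi*(1119.7 - 390.9) = 4579.1855 rad/s
tau = -(-0.606153) / 4579.1855
    = 0.1324 ms

0.1324 ms


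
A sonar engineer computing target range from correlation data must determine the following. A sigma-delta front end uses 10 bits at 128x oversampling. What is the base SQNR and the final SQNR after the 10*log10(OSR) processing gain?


Step 1 — baseline SQNR at Nyquist:
SQNR_base = 6.02*N + 1.76
          = 6.02*10 + 1.76
          = 61.96 dB

Step 2 — oversampling processing gain:
G = 10*log10(OSR) = 10*log10(128) = 21.07 dB

Step 3 — total:
SQNR_total = 61.96 + 21.07 = 83.03 dB

Base SQNR = 61.96 dB; oversampled SQNR = 83.03 dB


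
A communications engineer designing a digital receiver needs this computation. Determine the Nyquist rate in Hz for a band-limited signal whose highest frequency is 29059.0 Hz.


The Nyquist rate is twice the maximum frequency component.
fs_min = 2 * fmax
      = 2 * 29059.0
      = 58118.0 Hz

58118.0


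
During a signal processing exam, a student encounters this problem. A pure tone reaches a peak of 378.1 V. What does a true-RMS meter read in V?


RMS voltage for a sinusoidal waveform:
V_rms = V_peak / sqrt(2)
      = 378.1 / 1.414214
      = 267.357 V

267.357 V


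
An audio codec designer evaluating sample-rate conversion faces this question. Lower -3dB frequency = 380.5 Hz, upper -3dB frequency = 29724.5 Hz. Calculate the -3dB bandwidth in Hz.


Bandwidth is the difference of -3dB frequencies:
BW = f_high - f_low
   = 29724.5 - 380.5
   = 29344.0 Hz

29344.0 Hz


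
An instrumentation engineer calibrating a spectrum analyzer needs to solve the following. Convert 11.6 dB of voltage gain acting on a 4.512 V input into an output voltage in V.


Output voltage from dB gain:
V_out = V_in * 10^(gain_dB / 20)
      = 4.512 * 10^(11.6 / 20)
      = 4.512 * 3.801894
      = 17.1541 V

17.1541 V


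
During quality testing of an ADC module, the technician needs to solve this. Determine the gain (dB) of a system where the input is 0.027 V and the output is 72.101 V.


Voltage gain in dB:
G = 20 * log10(Vout / Vin)
  = 20 * log10(72.101 / 0.027)
  = 20 * log10(2670.407407)
  = 20 * 3.426578
  = 68.53 dB

68.53 dB


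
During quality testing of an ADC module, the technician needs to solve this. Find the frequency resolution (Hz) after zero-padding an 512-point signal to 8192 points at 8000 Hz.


Frequency resolution after zero-padding:
N_padded = 512 * 16 = 8192
df = fs / N_padded
   = 8000 / 8192
   = 0.9766 Hz

0.9766 Hz


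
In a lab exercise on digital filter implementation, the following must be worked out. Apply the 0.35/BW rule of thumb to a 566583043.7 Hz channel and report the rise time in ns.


Rise time from bandwidth relationship:
tr = 0.35 / BW
   = 0.35 / 566583043.7
   = 6.177382184e-10 s
   = 0.6177 ns

0.6177 ns


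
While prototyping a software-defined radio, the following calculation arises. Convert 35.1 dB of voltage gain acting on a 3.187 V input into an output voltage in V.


Output voltage from dB gain:
V_out = V_in * 10^(gain_dB / 20)
      = 3.187 * 10^(35.1 / 20)
      = 3.187 * 56.885293
      = 181.2934 V

181.2934 V


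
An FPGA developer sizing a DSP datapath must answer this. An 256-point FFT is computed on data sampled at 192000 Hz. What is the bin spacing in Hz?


DFT frequency resolution:
df = fs / N
   = 192000 / 256
   = 750.0 Hz

750.0 Hz


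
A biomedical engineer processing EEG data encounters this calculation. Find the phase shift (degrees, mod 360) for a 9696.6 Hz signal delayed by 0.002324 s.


Phase shift from frequency and time delay:
phi = 360 * f * t_delay
    = 360 * 9696.6 * 0.002324
    = 8112.56 degrees
    mod 360 = 192.56 degrees

192.56 degrees


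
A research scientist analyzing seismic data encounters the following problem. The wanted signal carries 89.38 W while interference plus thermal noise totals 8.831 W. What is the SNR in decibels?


SNR in decibels:
SNR = 10 * log10(Ps / Pn)
    = 10 * log10(89.38 / 8.831)
    = 10 * log10(10.1212)
    = 10 * 1.0052
    = 10.05 dB

10.05 dB


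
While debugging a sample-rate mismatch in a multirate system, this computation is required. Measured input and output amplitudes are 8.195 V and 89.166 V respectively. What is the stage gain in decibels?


Voltage gain in dB:
G = 20 * log10(Vout / Vin)
  = 20 * log10(89.166 / 8.195)
  = 20 * log10(10.880537)
  = 20 * 1.03665
  = 20.73 dB

20.73 dB


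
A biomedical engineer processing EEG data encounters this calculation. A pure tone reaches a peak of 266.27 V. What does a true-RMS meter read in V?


RMS voltage for a sinusoidal waveform:
V_rms = V_peak / sqrt(2)
      = 266.27 / 1.414214
      = 188.281 V

188.281 V


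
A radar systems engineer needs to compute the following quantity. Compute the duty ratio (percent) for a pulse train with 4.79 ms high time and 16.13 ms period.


Duty cycle as a percentage:
DC = (t_on / T) * 100
   = (4.79 / 16.13) * 100
   = 0.296962 * 100
   = 29.7 %

29.7 %


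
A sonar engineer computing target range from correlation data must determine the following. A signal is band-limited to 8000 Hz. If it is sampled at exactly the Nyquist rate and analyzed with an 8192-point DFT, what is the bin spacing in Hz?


Step 1 — Nyquist sampling rate:
fs = 2 * fmax = 2 * 8000 = 16000 Hz

Step 2 — DFT bin spacing:
df = fs / N = 16000 / 8192 = 1.9531 Hz

1.9531 Hz


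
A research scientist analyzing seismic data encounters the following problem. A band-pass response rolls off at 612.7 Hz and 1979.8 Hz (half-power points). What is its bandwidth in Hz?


Bandwidth is the difference of -3dB frequencies:
BW = f_high - f_low
   = 1979.8 - 612.7
   = 1367.1 Hz

1367.1 Hz


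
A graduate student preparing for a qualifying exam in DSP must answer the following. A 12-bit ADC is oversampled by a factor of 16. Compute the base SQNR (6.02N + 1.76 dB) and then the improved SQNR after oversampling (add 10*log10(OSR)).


Step 1 — baseline SQNR at Nyquist:
SQNR_base = 6.02*N + 1.76
          = 6.02*12 + 1.76
          = 74.0 dB

Step 2 — oversampling processing gain:
G = 10*log10(OSR) = 10*log10(16) = 12.04 dB

Step 3 — total:
SQNR_total = 74.0 + 12.04 = 86.04 dB

Base SQNR = 74.0 dB; oversampled SQNR = 86.04 dB


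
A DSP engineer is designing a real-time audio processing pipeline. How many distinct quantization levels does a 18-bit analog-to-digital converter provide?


Number of quantization levels = 2^N
= 2^18
= 262144

262144


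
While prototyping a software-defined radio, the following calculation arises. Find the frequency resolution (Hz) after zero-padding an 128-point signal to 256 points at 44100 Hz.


Frequency resolution after zero-padding:
N_padded = 128 * 2 = 256
df = fs / N_padded
   = 44100 / 256
   = 172.2656 Hz

172.2656 Hz


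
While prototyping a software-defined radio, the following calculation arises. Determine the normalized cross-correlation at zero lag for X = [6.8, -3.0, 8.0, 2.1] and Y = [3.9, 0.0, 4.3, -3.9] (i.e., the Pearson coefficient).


Pearson correlation coefficient (population):
r = cov(X,Y) / (std(X) * std(Y))
Mean X = 3.475, Mean Y = 1.075
Cov(X,Y) = 9.446875
Std(X) = 4.340147, Std(Y) = 3.327443
r = 0.6541

0.6541


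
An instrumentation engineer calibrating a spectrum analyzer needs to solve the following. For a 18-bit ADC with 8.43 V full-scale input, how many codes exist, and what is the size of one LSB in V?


Step 1 — number of quantization levels:
L = 2^N = 2^18 = 262144

Step 2 — LSB step size:
delta = Vfs / L
      = 8.43 / 262144
      = 3.216e-05 V

Levels = 262144; step size = 3.216e-05 V


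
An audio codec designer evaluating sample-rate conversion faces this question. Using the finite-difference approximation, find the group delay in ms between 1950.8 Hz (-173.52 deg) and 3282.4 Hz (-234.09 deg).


Group delay from phase difference:
tau = -d(phi)/d(omega)
d(phi) = -60.57 deg = -1.057146 rad
d(omega) = 2*pi*(3282.4 - 1950.8) = 8366.6896 rad/s
tau = -(-1.057146) / 8366.6896
    = 0.1264 ms

0.1264 ms


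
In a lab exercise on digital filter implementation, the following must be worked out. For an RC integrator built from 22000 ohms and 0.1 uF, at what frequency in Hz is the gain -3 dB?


Cutoff frequency of a first-order RC filter:
fc = 1 / (2 * pi * R * C)
C = 0.1 uF = 1e-07 F
fc = 1 / (2 * pi * 22000 * 1e-07)
   = 1 / 0.013823007675795
   = 72.343156 Hz

72.343156 Hz


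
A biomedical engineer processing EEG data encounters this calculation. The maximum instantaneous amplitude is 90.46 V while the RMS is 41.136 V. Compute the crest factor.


Crest factor is the ratio of peak to RMS:
CF = V_peak / V_rms
   = 90.46 / 41.136
   = 2.199

2.199


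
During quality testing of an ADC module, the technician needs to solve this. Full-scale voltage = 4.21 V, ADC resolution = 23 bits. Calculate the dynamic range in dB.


Dynamic range from full-scale to LSB:
V_min = V_max / 2^bits = 4.21 / 2^23
DR = 20 * log10(V_max / V_min)
   = 20 * log10(2^23)
   = 20 * 23 * log10(2)
   = 138.47 dB

138.47 dB


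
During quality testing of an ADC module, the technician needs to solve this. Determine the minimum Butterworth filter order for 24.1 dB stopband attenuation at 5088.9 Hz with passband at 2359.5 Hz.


Butterworth filter order formula:
n = log10(10^(A/10) - 1) / (2 * log10(f_stop/f_pass))
10^(24.1/10) - 1 = 256.0396
f_stop/f_pass = 5088.9 / 2359.5 = 2.1568
n = 3.6074 -> ceil = 4

4


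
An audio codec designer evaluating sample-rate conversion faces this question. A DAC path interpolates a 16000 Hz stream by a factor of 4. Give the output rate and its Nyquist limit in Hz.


Step 1 — output sample rate after interpolation by L:
fs_out = L * fs_in = 4 * 16000 = 64000 Hz

Step 2 — Nyquist frequency of the output stream:
f_Nyq = fs_out / 2 = 64000 / 2 = 32000.0 Hz

fs_out = 64000 Hz; f_Nyquist = 32000.0 Hz


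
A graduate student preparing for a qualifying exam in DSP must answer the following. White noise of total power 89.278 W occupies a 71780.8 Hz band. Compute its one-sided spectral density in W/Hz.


Power spectral density:
PSD = P / BW
    = 89.278 / 71780.8
    = 0.00124376 W/Hz

0.00124376 W/Hz


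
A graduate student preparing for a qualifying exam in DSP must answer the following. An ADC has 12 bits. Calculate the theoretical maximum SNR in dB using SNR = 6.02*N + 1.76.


Theoretical SNR for a full-scale sinusoid:
SNR = 6.02 * N + 1.76
    = 6.02 * 12 + 1.76
    = 72.24 + 1.76
    = 74.0 dB

74.0 dB


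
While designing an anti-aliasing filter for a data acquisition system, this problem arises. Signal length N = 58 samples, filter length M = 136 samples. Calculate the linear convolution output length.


Linear convolution output length:
L = N + M - 1
  = 58 + 136 - 1
  = 193 samples

193


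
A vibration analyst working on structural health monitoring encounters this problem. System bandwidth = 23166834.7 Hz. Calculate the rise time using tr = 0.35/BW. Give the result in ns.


Rise time from bandwidth relationship:
tr = 0.35 / BW
   = 0.35 / 23166834.7
   = 1.510780409e-08 s
   = 15.1078 ns

15.1078 ns


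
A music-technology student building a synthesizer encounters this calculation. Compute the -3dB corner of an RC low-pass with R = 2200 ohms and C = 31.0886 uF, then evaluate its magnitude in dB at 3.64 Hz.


Step 1 — cutoff frequency:
fc = 1 / (2*pi*R*C)
C = 31.0886 uF = 3.10886e-05 F
fc = 1 / (2*pi*2200*3.10886e-05)
   = 2.327 Hz

Step 2 — magnitude at f = 3.64 Hz:
|H(f)| = 1 / sqrt(1 + (f/fc)^2)
f/fc = 3.64 / 2.327 = 1.564246
|H| = 1 / sqrt(1 + 2.446866) = 0.5386266
|H|_dB = 20*log10(0.5386266) = -5.37 dB

fc = 2.327 Hz; |H(3.64 Hz)| = -5.37 dB


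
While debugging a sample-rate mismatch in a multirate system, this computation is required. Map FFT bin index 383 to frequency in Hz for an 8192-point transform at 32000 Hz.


Frequency of DFT bin k:
f_k = k * fs / N
    = 383 * 32000 / 8192
    = 12256000 / 8192
    = 1496.094 Hz

1496.094 Hz


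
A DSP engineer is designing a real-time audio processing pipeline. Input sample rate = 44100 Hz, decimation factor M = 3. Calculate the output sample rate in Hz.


Decimation reduces the sample rate:
fs_out = fs_in / M
       = 44100 / 3
       = 14700.0 Hz

14700.0 Hz


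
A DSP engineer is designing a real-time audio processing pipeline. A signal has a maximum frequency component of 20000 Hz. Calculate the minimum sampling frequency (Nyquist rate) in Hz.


The Nyquist rate is twice the maximum frequency component.
fs_min = 2 * fmax
      = 2 * 20000
      = 40000 Hz

40000


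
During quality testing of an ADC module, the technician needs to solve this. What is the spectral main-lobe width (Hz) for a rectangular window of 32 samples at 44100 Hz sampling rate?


Main lobe width for a rectangular window:
Width = 2 * fs / N
      = 2 * 44100 / 32
      = 88200 / 32
      = 2756.25 Hz

2756.25 Hz


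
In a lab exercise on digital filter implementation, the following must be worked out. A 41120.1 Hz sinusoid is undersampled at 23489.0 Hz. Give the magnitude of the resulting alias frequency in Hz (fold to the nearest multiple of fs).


Compute the nearest integer multiple of fs to the signal:
n = round(41120.1 / 23489.0) = 2
f_alias = |41120.1 - 2 * 23489.0|
        = |41120.1 - 46978.0|
        = 5857.9 Hz

5857.9


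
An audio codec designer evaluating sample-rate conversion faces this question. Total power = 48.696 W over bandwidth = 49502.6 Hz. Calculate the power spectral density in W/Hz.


Power spectral density:
PSD = P / BW
    = 48.696 / 49502.6
    = 0.00098371 W/Hz

0.00098371 W/Hz


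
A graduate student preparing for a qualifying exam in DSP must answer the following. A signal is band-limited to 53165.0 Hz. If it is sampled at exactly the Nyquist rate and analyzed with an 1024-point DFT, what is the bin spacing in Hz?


Step 1 — Nyquist sampling rate:
fs = 2 * fmax = 2 * 53165.0 = 106330.0 Hz

Step 2 — DFT bin spacing:
df = fs / N = 106330.0 / 1024 = 103.8379 Hz

103.8379 Hz


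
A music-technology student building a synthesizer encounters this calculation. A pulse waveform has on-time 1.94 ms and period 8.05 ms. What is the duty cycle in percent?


Duty cycle as a percentage:
DC = (t_on / T) * 100
   = (1.94 / 8.05) * 100
   = 0.240994 * 100
   = 24.1 %

24.1 %
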